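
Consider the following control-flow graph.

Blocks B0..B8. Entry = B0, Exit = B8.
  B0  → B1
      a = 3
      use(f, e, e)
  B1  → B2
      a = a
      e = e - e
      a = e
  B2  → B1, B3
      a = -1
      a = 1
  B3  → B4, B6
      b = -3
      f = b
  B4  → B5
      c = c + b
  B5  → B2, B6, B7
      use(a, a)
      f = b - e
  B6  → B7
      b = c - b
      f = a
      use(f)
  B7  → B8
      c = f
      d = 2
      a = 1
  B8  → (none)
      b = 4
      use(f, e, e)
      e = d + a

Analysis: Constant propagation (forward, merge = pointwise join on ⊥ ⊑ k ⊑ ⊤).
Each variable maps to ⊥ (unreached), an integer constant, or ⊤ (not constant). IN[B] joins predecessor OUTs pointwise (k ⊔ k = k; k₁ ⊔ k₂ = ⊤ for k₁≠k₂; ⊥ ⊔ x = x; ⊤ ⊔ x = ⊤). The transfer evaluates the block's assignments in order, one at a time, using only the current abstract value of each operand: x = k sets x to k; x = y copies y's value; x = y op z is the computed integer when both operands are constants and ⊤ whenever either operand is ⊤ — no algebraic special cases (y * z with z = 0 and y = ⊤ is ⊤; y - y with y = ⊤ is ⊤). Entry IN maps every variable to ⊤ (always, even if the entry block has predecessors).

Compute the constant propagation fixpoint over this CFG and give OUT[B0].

Answer: {a: 3, b: ⊤, c: ⊤, d: ⊤, e: ⊤, f: ⊤}

Trace:
Converged values:
  B0: | IN=(all ⊤) | OUT={a:3; rest ⊤}
  B1: | IN=(all ⊤) | OUT=(all ⊤)
  B2: | IN=(all ⊤) | OUT={a:1; rest ⊤}
  B3: | IN={a:1; rest ⊤} | OUT={a:1, b:-3, f:-3; rest ⊤}
  B4: | IN={a:1, b:-3, f:-3; rest ⊤} | OUT={a:1, b:-3, f:-3; rest ⊤}
  B5: | IN={a:1, b:-3, f:-3; rest ⊤} | OUT={a:1, b:-3; rest ⊤}
  B6: | IN={a:1, b:-3; rest ⊤} | OUT={a:1, f:1; rest ⊤}
  B7: | IN={a:1; rest ⊤} | OUT={a:1, d:2; rest ⊤}
  B8: | IN={a:1, d:2; rest ⊤} | OUT={a:1, b:4, d:2, e:3; rest ⊤}

B0 is the boundary node: IN[B0] = {a: ⊤, b: ⊤, c: ⊤, d: ⊤, e: ⊤, f: ⊤}
Applying B0's transfer function to that IN value gives OUT[B0] (row B0 above).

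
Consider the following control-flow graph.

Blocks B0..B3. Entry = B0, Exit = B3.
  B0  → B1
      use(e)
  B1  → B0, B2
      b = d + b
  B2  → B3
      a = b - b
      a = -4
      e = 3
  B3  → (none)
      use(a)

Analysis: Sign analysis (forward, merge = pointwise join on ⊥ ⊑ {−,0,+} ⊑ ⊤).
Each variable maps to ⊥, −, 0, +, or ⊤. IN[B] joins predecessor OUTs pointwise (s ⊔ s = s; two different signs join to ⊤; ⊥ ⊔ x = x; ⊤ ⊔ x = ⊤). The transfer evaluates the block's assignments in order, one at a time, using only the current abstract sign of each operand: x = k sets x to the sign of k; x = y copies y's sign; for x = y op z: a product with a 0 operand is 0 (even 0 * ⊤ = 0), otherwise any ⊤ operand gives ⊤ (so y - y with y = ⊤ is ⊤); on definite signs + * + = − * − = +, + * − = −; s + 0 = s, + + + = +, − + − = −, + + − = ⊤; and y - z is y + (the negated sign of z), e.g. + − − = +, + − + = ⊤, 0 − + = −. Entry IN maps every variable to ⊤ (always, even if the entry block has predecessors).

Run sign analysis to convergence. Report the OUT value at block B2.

Fixpoint table:
  B0:  IN=(all ⊤)  OUT=(all ⊤)
  B1:  IN=(all ⊤)  OUT=(all ⊤)
  B2:  IN=(all ⊤)  OUT={a:-, e:+; rest ⊤}
  B3:  IN={a:-, e:+; rest ⊤}  OUT={a:-, e:+; rest ⊤}

Merge at B2: IN[B2] = OUT[B1] = {a: ⊤, b: ⊤, c: ⊤, d: ⊤, e: ⊤, f: ⊤}
Applying B2's transfer function to that IN value gives OUT[B2] (row B2 above).

Answer: {a: -, b: ⊤, c: ⊤, d: ⊤, e: +, f: ⊤}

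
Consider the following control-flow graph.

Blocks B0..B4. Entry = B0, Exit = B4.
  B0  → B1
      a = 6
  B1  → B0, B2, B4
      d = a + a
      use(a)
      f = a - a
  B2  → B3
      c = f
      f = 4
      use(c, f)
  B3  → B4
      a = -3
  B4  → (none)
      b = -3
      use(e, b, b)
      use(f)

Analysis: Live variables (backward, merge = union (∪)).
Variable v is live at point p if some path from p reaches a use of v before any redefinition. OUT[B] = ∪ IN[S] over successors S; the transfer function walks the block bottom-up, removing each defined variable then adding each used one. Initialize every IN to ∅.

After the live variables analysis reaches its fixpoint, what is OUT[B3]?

Answer: {e, f}

Working:
Converged values:
  B0:   IN={e}   OUT={a, e}
  B1:   IN={a, e}   OUT={e, f}
  B2:   IN={e, f}   OUT={e, f}
  B3:   IN={e, f}   OUT={e, f}
  B4:   IN={e, f}   OUT={}

Merge at B3: OUT[B3] = IN[B4] = {e, f}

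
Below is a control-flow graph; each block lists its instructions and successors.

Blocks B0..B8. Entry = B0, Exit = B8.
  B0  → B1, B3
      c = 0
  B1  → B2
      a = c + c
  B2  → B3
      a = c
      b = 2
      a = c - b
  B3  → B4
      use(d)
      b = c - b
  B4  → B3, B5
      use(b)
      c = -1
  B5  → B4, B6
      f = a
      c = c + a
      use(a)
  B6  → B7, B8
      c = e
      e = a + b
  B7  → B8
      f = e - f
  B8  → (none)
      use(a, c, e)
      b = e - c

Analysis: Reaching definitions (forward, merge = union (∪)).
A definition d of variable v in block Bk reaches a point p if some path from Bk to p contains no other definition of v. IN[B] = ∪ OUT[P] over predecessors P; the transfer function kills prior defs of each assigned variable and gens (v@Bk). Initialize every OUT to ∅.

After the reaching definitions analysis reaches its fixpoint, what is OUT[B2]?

Converged values:
  B0:   IN={}   OUT={c@B0}
  B1:   IN={c@B0}   OUT={a@B1, c@B0}
  B2:   IN={a@B1, c@B0}   OUT={a@B2, b@B2, c@B0}
  B3:   IN={a@B2, b@B2, b@B3, c@B0, c@B4, f@B5}   OUT={a@B2, b@B3, c@B0, c@B4, f@B5}
  B4:   IN={a@B2, b@B3, c@B0, c@B4, c@B5, f@B5}   OUT={a@B2, b@B3, c@B4, f@B5}
  B5:   IN={a@B2, b@B3, c@B4, f@B5}   OUT={a@B2, b@B3, c@B5, f@B5}
  B6:   IN={a@B2, b@B3, c@B5, f@B5}   OUT={a@B2, b@B3, c@B6, e@B6, f@B5}
  B7:   IN={a@B2, b@B3, c@B6, e@B6, f@B5}   OUT={a@B2, b@B3, c@B6, e@B6, f@B7}
  B8:   IN={a@B2, b@B3, c@B6, e@B6, f@B5, f@B7}   OUT={a@B2, b@B8, c@B6, e@B6, f@B5, f@B7}

Merge at B2: IN[B2] = OUT[B1] = {a@B1, c@B0}
Applying B2's transfer function to that IN value gives OUT[B2] (row B2 above).

Answer: {a@B2, b@B2, c@B0}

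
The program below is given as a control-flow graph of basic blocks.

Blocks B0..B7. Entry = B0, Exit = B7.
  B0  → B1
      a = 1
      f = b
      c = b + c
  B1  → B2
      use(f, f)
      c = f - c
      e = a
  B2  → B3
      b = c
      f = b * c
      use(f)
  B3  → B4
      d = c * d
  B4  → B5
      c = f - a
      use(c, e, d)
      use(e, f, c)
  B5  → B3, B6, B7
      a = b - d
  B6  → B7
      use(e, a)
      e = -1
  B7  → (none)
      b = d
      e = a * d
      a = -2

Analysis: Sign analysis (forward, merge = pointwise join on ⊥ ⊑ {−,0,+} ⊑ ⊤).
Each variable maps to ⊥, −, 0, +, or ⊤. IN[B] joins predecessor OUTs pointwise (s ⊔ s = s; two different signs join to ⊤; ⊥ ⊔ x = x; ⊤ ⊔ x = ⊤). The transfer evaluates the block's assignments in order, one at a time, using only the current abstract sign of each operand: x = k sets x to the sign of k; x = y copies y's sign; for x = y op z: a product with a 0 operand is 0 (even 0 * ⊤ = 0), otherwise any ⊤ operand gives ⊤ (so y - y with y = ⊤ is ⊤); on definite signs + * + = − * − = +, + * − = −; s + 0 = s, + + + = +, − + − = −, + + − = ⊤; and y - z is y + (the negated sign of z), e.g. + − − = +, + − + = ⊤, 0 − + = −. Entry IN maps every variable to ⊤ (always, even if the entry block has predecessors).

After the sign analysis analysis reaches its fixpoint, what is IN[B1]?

Answer: {a: +, b: ⊤, c: ⊤, d: ⊤, e: ⊤, f: ⊤}

Derivation:
Fixpoint table:
  B0:   IN=(all ⊤)   OUT={a:+; rest ⊤}
  B1:   IN={a:+; rest ⊤}   OUT={a:+, e:+; rest ⊤}
  B2:   IN={a:+, e:+; rest ⊤}   OUT={a:+, e:+; rest ⊤}
  B3:   IN={e:+; rest ⊤}   OUT={e:+; rest ⊤}
  B4:   IN={e:+; rest ⊤}   OUT={e:+; rest ⊤}
  B5:   IN={e:+; rest ⊤}   OUT={e:+; rest ⊤}
  B6:   IN={e:+; rest ⊤}   OUT={e:-; rest ⊤}
  B7:   IN=(all ⊤)   OUT={a:-; rest ⊤}

Merge at B1: IN[B1] = OUT[B0] = {a: +, b: ⊤, c: ⊤, d: ⊤, e: ⊤, f: ⊤}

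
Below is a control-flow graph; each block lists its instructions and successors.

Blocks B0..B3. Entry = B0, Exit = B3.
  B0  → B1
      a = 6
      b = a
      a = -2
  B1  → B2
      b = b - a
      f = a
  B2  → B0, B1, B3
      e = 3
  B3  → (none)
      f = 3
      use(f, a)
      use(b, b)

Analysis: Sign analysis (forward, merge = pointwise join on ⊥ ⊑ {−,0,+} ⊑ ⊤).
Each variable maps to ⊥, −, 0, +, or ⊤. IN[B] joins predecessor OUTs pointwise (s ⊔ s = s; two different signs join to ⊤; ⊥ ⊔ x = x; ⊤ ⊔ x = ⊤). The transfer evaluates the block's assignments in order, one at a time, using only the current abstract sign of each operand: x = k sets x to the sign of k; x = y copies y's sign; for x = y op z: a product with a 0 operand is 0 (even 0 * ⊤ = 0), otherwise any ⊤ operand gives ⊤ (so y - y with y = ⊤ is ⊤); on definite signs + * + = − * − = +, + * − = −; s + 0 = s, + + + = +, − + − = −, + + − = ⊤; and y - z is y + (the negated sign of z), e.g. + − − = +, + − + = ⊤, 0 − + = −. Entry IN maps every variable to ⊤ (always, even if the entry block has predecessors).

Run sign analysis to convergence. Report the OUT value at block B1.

Per-block solution:
  B0:   IN=(all ⊤)   OUT={a:-, b:+; rest ⊤}
  B1:   IN={a:-, b:+; rest ⊤}   OUT={a:-, b:+, f:-; rest ⊤}
  B2:   IN={a:-, b:+, f:-; rest ⊤}   OUT={a:-, b:+, e:+, f:-; rest ⊤}
  B3:   IN={a:-, b:+, e:+, f:-; rest ⊤}   OUT={a:-, b:+, e:+, f:+; rest ⊤}

Merge at B1: IN[B1] = OUT[B0] ⊔ OUT[B2] = {a: -, b: +, c: ⊤, d: ⊤, e: ⊤, f: ⊤}
Applying B1's transfer function to that IN value gives OUT[B1] (row B1 above).

Answer: {a: -, b: +, c: ⊤, d: ⊤, e: ⊤, f: -}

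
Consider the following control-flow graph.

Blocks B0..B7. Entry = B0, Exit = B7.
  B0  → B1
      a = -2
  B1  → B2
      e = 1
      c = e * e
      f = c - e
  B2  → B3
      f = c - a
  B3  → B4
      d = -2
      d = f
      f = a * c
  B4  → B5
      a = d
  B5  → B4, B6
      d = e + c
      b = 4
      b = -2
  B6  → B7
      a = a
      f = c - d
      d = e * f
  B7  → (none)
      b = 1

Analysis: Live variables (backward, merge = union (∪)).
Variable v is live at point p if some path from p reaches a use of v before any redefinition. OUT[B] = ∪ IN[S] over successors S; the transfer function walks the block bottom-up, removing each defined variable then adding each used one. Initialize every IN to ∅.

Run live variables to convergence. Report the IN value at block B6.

Answer: {a, c, d, e}

Derivation:
Per-block solution:
  B0:   IN={}   OUT={a}
  B1:   IN={a}   OUT={a, c, e}
  B2:   IN={a, c, e}   OUT={a, c, e, f}
  B3:   IN={a, c, e, f}   OUT={c, d, e}
  B4:   IN={c, d, e}   OUT={a, c, e}
  B5:   IN={a, c, e}   OUT={a, c, d, e}
  B6:   IN={a, c, d, e}   OUT={}
  B7:   IN={}   OUT={}

Merge at B6: OUT[B6] = IN[B7] = {}
Applying B6's transfer function to that OUT value gives IN[B6] (row B6 above).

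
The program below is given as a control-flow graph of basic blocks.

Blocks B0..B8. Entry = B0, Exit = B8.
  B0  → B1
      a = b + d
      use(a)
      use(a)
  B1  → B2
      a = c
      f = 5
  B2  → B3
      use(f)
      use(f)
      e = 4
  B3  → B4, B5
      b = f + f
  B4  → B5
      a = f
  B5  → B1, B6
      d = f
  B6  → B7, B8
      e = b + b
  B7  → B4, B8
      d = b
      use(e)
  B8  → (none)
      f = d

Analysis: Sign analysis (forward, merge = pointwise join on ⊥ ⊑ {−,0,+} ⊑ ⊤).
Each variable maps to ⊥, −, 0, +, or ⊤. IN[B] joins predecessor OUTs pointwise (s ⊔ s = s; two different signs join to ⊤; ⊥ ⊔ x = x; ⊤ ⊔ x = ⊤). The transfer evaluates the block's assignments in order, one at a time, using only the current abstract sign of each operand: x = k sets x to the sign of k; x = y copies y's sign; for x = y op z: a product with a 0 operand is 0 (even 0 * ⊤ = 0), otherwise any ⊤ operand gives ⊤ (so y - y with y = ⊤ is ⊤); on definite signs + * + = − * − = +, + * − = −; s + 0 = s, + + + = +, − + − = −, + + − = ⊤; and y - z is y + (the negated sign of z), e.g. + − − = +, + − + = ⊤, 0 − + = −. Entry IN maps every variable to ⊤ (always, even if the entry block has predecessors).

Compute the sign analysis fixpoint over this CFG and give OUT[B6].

Per-block solution:
  B0:  IN=(all ⊤)  OUT=(all ⊤)
  B1:  IN=(all ⊤)  OUT={f:+; rest ⊤}
  B2:  IN={f:+; rest ⊤}  OUT={e:+, f:+; rest ⊤}
  B3:  IN={e:+, f:+; rest ⊤}  OUT={b:+, e:+, f:+; rest ⊤}
  B4:  IN={b:+, e:+, f:+; rest ⊤}  OUT={a:+, b:+, e:+, f:+; rest ⊤}
  B5:  IN={b:+, e:+, f:+; rest ⊤}  OUT={b:+, d:+, e:+, f:+; rest ⊤}
  B6:  IN={b:+, d:+, e:+, f:+; rest ⊤}  OUT={b:+, d:+, e:+, f:+; rest ⊤}
  B7:  IN={b:+, d:+, e:+, f:+; rest ⊤}  OUT={b:+, d:+, e:+, f:+; rest ⊤}
  B8:  IN={b:+, d:+, e:+, f:+; rest ⊤}  OUT={b:+, d:+, e:+, f:+; rest ⊤}

Merge at B6: IN[B6] = OUT[B5] = {a: ⊤, b: +, c: ⊤, d: +, e: +, f: +}
Applying B6's transfer function to that IN value gives OUT[B6] (row B6 above).

Answer: {a: ⊤, b: +, c: ⊤, d: +, e: +, f: +}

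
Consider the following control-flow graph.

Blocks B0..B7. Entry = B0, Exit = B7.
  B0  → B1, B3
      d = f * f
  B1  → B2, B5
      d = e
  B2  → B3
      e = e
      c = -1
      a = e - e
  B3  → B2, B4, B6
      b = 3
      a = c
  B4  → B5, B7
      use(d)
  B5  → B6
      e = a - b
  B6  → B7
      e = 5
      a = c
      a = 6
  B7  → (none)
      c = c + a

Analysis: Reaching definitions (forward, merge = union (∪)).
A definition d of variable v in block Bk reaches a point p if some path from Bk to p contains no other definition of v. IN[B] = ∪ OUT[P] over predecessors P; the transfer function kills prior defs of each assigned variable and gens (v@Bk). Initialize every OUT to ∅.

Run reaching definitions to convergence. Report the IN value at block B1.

Fixpoint table:
  B0: | IN={} | OUT={d@B0}
  B1: | IN={d@B0} | OUT={d@B1}
  B2: | IN={a@B3, b@B3, c@B2, d@B0, d@B1, e@B2} | OUT={a@B2, b@B3, c@B2, d@B0, d@B1, e@B2}
  B3: | IN={a@B2, b@B3, c@B2, d@B0, d@B1, e@B2} | OUT={a@B3, b@B3, c@B2, d@B0, d@B1, e@B2}
  B4: | IN={a@B3, b@B3, c@B2, d@B0, d@B1, e@B2} | OUT={a@B3, b@B3, c@B2, d@B0, d@B1, e@B2}
  B5: | IN={a@B3, b@B3, c@B2, d@B0, d@B1, e@B2} | OUT={a@B3, b@B3, c@B2, d@B0, d@B1, e@B5}
  B6: | IN={a@B3, b@B3, c@B2, d@B0, d@B1, e@B2, e@B5} | OUT={a@B6, b@B3, c@B2, d@B0, d@B1, e@B6}
  B7: | IN={a@B3, a@B6, b@B3, c@B2, d@B0, d@B1, e@B2, e@B6} | OUT={a@B3, a@B6, b@B3, c@B7, d@B0, d@B1, e@B2, e@B6}

Merge at B1: IN[B1] = OUT[B0] = {d@B0}

Answer: {d@B0}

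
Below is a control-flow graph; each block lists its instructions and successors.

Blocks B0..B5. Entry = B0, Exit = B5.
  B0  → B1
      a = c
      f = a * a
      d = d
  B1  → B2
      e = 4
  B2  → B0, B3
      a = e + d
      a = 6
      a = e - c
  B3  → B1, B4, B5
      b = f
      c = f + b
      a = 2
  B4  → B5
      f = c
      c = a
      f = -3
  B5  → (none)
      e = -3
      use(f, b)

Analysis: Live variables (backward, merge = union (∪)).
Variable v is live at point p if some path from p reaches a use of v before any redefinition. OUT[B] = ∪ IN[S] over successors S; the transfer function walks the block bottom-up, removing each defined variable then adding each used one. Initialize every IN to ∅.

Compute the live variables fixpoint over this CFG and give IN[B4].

Converged values:
  B0: | IN={c, d} | OUT={c, d, f}
  B1: | IN={c, d, f} | OUT={c, d, e, f}
  B2: | IN={c, d, e, f} | OUT={c, d, f}
  B3: | IN={d, f} | OUT={a, b, c, d, f}
  B4: | IN={a, b, c} | OUT={b, f}
  B5: | IN={b, f} | OUT={}

Merge at B4: OUT[B4] = IN[B5] = {b, f}
Applying B4's transfer function to that OUT value gives IN[B4] (row B4 above).

Answer: {a, b, c}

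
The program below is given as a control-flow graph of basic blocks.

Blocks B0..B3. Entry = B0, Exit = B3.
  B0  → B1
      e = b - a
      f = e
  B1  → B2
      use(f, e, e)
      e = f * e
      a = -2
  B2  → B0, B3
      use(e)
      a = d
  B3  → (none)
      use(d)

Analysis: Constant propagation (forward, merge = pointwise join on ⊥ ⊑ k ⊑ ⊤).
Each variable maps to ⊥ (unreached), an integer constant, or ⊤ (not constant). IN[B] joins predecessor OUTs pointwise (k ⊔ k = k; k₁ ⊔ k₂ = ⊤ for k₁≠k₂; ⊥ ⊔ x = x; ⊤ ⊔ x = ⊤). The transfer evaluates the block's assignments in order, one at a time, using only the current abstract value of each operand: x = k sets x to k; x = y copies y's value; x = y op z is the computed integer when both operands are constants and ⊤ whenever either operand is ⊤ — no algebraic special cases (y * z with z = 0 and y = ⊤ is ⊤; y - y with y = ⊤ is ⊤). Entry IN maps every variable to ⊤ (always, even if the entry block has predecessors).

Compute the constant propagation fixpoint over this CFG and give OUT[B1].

Converged values:
  B0:   IN=(all ⊤)   OUT=(all ⊤)
  B1:   IN=(all ⊤)   OUT={a:-2; rest ⊤}
  B2:   IN={a:-2; rest ⊤}   OUT=(all ⊤)
  B3:   IN=(all ⊤)   OUT=(all ⊤)

Merge at B1: IN[B1] = OUT[B0] = {a: ⊤, b: ⊤, c: ⊤, d: ⊤, e: ⊤, f: ⊤}
Applying B1's transfer function to that IN value gives OUT[B1] (row B1 above).

Answer: {a: -2, b: ⊤, c: ⊤, d: ⊤, e: ⊤, f: ⊤}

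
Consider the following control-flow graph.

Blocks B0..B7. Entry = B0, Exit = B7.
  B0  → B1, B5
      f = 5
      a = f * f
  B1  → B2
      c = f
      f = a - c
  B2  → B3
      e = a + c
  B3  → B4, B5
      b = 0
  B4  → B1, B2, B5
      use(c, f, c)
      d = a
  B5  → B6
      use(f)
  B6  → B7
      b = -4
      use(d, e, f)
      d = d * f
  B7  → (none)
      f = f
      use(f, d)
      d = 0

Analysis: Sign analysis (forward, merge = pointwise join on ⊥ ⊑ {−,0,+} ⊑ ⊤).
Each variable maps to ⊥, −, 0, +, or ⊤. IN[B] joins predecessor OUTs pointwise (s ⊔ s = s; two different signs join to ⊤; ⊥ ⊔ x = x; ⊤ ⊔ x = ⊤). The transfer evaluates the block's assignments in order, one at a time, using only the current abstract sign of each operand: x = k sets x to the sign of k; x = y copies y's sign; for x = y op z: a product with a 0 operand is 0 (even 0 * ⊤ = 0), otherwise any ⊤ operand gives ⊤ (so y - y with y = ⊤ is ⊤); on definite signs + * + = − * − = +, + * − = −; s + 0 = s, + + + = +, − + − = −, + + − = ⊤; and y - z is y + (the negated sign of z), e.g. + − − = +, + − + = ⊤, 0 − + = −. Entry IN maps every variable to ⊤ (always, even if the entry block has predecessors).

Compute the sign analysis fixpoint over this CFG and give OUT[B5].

Fixpoint table:
  B0: | IN=(all ⊤) | OUT={a:+, f:+; rest ⊤}
  B1: | IN={a:+; rest ⊤} | OUT={a:+; rest ⊤}
  B2: | IN={a:+; rest ⊤} | OUT={a:+; rest ⊤}
  B3: | IN={a:+; rest ⊤} | OUT={a:+, b:0; rest ⊤}
  B4: | IN={a:+, b:0; rest ⊤} | OUT={a:+, b:0, d:+; rest ⊤}
  B5: | IN={a:+; rest ⊤} | OUT={a:+; rest ⊤}
  B6: | IN={a:+; rest ⊤} | OUT={a:+, b:-; rest ⊤}
  B7: | IN={a:+, b:-; rest ⊤} | OUT={a:+, b:-, d:0; rest ⊤}

Merge at B5: IN[B5] = OUT[B0] ⊔ OUT[B3] ⊔ OUT[B4] = {a: +, b: ⊤, c: ⊤, d: ⊤, e: ⊤, f: ⊤}
Applying B5's transfer function to that IN value gives OUT[B5] (row B5 above).

Answer: {a: +, b: ⊤, c: ⊤, d: ⊤, e: ⊤, f: ⊤}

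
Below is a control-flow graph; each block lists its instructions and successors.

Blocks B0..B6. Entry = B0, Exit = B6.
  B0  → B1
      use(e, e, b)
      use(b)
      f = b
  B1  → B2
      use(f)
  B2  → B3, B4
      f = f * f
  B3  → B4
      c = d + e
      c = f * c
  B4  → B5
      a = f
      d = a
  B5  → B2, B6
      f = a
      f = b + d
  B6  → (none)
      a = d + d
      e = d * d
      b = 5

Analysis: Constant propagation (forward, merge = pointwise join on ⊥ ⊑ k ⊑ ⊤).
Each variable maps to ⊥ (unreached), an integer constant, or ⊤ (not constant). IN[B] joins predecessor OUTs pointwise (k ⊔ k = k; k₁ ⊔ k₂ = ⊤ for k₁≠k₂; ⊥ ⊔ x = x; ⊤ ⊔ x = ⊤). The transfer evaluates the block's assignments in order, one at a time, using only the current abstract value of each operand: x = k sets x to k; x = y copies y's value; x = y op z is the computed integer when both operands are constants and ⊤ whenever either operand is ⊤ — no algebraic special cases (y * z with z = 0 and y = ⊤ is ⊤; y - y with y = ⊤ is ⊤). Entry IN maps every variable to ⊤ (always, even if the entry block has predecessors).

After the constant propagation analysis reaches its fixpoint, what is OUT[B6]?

Answer: {a: ⊤, b: 5, c: ⊤, d: ⊤, e: ⊤, f: ⊤}

Trace:
Converged values:
  B0:   IN=(all ⊤)   OUT=(all ⊤)
  B1:   IN=(all ⊤)   OUT=(all ⊤)
  B2:   IN=(all ⊤)   OUT=(all ⊤)
  B3:   IN=(all ⊤)   OUT=(all ⊤)
  B4:   IN=(all ⊤)   OUT=(all ⊤)
  B5:   IN=(all ⊤)   OUT=(all ⊤)
  B6:   IN=(all ⊤)   OUT={b:5; rest ⊤}

Merge at B6: IN[B6] = OUT[B5] = {a: ⊤, b: ⊤, c: ⊤, d: ⊤, e: ⊤, f: ⊤}
Applying B6's transfer function to that IN value gives OUT[B6] (row B6 above).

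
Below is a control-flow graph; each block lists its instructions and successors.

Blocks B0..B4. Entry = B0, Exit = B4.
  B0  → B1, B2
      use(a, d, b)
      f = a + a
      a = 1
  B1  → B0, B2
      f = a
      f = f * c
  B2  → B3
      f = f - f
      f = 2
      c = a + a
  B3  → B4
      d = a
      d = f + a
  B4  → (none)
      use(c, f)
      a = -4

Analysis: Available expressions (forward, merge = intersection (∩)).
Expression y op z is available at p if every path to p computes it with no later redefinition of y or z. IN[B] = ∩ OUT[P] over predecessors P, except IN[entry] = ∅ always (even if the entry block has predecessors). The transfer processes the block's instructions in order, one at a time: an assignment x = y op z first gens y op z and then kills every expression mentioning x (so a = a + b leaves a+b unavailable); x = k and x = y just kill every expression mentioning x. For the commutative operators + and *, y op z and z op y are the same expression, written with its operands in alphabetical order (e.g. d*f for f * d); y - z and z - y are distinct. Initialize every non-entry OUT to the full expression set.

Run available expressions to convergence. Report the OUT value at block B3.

Answer: {a+a, a+f}

Derivation:
Fixpoint table:
  B0: | IN={} | OUT={}
  B1: | IN={} | OUT={}
  B2: | IN={} | OUT={a+a}
  B3: | IN={a+a} | OUT={a+a, a+f}
  B4: | IN={a+a, a+f} | OUT={}

Merge at B3: IN[B3] = OUT[B2] = {a+a}
Applying B3's transfer function to that IN value gives OUT[B3] (row B3 above).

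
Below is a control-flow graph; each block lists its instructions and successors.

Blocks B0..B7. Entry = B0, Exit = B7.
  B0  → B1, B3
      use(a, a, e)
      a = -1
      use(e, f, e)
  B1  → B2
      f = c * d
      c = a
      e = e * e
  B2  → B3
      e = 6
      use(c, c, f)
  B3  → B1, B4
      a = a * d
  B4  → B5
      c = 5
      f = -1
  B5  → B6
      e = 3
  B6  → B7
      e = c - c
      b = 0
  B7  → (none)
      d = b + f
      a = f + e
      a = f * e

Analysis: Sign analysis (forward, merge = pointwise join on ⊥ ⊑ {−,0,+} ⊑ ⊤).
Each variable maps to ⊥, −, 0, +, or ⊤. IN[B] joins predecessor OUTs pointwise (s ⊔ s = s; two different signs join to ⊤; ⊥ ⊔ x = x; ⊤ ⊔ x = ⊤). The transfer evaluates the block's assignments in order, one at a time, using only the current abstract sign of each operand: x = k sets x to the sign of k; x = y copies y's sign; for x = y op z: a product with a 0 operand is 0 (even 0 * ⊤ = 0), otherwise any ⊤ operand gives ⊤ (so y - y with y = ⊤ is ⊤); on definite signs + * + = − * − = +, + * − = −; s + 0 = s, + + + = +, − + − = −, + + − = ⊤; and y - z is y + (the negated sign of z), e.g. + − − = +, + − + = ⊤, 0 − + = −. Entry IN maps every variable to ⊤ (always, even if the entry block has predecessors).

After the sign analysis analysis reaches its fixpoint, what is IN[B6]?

Answer: {a: ⊤, b: ⊤, c: +, d: ⊤, e: +, f: -}

Working:
Converged values:
  B0:   IN=(all ⊤)   OUT={a:-; rest ⊤}
  B1:   IN=(all ⊤)   OUT=(all ⊤)
  B2:   IN=(all ⊤)   OUT={e:+; rest ⊤}
  B3:   IN=(all ⊤)   OUT=(all ⊤)
  B4:   IN=(all ⊤)   OUT={c:+, f:-; rest ⊤}
  B5:   IN={c:+, f:-; rest ⊤}   OUT={c:+, e:+, f:-; rest ⊤}
  B6:   IN={c:+, e:+, f:-; rest ⊤}   OUT={b:0, c:+, f:-; rest ⊤}
  B7:   IN={b:0, c:+, f:-; rest ⊤}   OUT={b:0, c:+, d:-, f:-; rest ⊤}

Merge at B6: IN[B6] = OUT[B5] = {a: ⊤, b: ⊤, c: +, d: ⊤, e: +, f: -}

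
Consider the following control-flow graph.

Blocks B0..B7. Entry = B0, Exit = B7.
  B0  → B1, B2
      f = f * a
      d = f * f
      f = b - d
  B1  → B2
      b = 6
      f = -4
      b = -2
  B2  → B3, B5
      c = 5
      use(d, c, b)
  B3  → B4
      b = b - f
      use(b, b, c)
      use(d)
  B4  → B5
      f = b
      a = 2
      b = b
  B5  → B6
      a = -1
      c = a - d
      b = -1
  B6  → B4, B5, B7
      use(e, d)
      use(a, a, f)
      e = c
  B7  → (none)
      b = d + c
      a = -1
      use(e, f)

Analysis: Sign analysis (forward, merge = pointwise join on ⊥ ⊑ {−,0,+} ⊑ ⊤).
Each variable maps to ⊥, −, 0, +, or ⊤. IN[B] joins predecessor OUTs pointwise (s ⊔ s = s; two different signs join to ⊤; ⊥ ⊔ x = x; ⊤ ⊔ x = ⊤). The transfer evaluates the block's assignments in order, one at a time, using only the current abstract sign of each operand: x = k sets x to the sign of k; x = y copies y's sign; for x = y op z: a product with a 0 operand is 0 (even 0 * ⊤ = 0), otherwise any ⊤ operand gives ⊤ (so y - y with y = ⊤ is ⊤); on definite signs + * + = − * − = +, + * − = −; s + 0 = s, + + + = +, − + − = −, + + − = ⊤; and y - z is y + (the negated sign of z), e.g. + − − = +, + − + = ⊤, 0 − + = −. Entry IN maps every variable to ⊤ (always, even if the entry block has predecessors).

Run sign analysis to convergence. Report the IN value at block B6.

Answer: {a: -, b: -, c: ⊤, d: ⊤, e: ⊤, f: ⊤}

Working:
Converged values:
  B0:   IN=(all ⊤)   OUT=(all ⊤)
  B1:   IN=(all ⊤)   OUT={b:-, f:-; rest ⊤}
  B2:   IN=(all ⊤)   OUT={c:+; rest ⊤}
  B3:   IN={c:+; rest ⊤}   OUT={c:+; rest ⊤}
  B4:   IN=(all ⊤)   OUT={a:+; rest ⊤}
  B5:   IN=(all ⊤)   OUT={a:-, b:-; rest ⊤}
  B6:   IN={a:-, b:-; rest ⊤}   OUT={a:-, b:-; rest ⊤}
  B7:   IN={a:-, b:-; rest ⊤}   OUT={a:-; rest ⊤}

Merge at B6: IN[B6] = OUT[B5] = {a: -, b: -, c: ⊤, d: ⊤, e: ⊤, f: ⊤}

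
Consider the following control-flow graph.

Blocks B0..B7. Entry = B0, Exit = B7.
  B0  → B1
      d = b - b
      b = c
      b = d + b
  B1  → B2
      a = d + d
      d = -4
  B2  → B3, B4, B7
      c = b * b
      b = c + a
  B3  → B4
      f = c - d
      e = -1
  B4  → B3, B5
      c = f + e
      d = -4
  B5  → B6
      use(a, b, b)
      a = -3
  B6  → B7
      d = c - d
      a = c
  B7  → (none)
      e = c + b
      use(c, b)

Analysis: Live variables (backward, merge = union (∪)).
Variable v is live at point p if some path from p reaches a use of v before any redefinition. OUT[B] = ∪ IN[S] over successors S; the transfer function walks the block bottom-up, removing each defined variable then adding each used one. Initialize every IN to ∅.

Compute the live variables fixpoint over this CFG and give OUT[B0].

Answer: {b, d, e, f}

Trace:
Converged values:
  B0:  IN={b, c, e, f}  OUT={b, d, e, f}
  B1:  IN={b, d, e, f}  OUT={a, b, d, e, f}
  B2:  IN={a, b, d, e, f}  OUT={a, b, c, d, e, f}
  B3:  IN={a, b, c, d}  OUT={a, b, e, f}
  B4:  IN={a, b, e, f}  OUT={a, b, c, d}
  B5:  IN={a, b, c, d}  OUT={b, c, d}
  B6:  IN={b, c, d}  OUT={b, c}
  B7:  IN={b, c}  OUT={}

Merge at B0: OUT[B0] = IN[B1] = {b, d, e, f}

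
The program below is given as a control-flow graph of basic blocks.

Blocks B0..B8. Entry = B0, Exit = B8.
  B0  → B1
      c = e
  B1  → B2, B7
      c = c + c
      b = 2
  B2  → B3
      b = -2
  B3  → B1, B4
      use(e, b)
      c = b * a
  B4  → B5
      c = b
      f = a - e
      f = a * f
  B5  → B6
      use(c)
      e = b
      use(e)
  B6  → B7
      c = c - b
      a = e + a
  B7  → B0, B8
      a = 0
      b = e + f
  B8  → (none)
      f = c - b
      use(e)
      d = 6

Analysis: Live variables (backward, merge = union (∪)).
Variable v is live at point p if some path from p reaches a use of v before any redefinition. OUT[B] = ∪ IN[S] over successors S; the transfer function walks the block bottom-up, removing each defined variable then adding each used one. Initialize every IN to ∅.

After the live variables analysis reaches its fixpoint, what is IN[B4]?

Per-block solution:
  B0:  IN={a, e, f}  OUT={a, c, e, f}
  B1:  IN={a, c, e, f}  OUT={a, c, e, f}
  B2:  IN={a, e, f}  OUT={a, b, e, f}
  B3:  IN={a, b, e, f}  OUT={a, b, c, e, f}
  B4:  IN={a, b, e}  OUT={a, b, c, f}
  B5:  IN={a, b, c, f}  OUT={a, b, c, e, f}
  B6:  IN={a, b, c, e, f}  OUT={c, e, f}
  B7:  IN={c, e, f}  OUT={a, b, c, e, f}
  B8:  IN={b, c, e}  OUT={}

Merge at B4: OUT[B4] = IN[B5] = {a, b, c, f}
Applying B4's transfer function to that OUT value gives IN[B4] (row B4 above).

Answer: {a, b, e}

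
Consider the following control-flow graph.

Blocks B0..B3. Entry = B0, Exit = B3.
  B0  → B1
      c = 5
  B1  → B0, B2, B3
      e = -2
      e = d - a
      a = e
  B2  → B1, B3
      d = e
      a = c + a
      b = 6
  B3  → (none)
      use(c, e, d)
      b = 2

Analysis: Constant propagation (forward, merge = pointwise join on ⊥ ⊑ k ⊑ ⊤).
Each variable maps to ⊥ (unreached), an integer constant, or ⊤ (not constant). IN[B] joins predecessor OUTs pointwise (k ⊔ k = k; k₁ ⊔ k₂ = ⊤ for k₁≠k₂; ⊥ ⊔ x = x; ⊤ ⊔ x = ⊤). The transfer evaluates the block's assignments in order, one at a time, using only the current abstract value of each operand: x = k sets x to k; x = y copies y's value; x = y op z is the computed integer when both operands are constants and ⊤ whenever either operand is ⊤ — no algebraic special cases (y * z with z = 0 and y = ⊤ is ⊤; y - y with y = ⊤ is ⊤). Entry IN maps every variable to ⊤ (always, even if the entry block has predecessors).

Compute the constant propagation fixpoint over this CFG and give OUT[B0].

Converged values:
  B0:  IN=(all ⊤)  OUT={c:5; rest ⊤}
  B1:  IN={c:5; rest ⊤}  OUT={c:5; rest ⊤}
  B2:  IN={c:5; rest ⊤}  OUT={b:6, c:5; rest ⊤}
  B3:  IN={c:5; rest ⊤}  OUT={b:2, c:5; rest ⊤}

Merge at B0 (entry node, so the boundary value (all ⊤) is joined with the incoming edge(s)): IN[B0] = (all ⊤) ⊔ OUT[B1] = {a: ⊤, b: ⊤, c: ⊤, d: ⊤, e: ⊤, f: ⊤}
Applying B0's transfer function to that IN value gives OUT[B0] (row B0 above).

Answer: {a: ⊤, b: ⊤, c: 5, d: ⊤, e: ⊤, f: ⊤}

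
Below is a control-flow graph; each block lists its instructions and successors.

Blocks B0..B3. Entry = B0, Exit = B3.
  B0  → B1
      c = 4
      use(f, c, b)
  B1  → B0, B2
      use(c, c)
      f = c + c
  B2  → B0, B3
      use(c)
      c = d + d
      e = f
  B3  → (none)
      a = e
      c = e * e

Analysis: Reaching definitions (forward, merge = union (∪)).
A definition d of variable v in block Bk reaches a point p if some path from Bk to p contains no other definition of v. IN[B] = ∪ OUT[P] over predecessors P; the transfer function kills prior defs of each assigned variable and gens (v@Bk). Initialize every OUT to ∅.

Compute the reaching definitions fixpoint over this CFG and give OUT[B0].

Converged values:
  B0:   IN={c@B0, c@B2, e@B2, f@B1}   OUT={c@B0, e@B2, f@B1}
  B1:   IN={c@B0, e@B2, f@B1}   OUT={c@B0, e@B2, f@B1}
  B2:   IN={c@B0, e@B2, f@B1}   OUT={c@B2, e@B2, f@B1}
  B3:   IN={c@B2, e@B2, f@B1}   OUT={a@B3, c@B3, e@B2, f@B1}

Merge at B0 (entry node, so the boundary value {} is joined with the incoming edge(s)): IN[B0] = {} ⊔ OUT[B1] ⊔ OUT[B2] = {c@B0, c@B2, e@B2, f@B1}
Applying B0's transfer function to that IN value gives OUT[B0] (row B0 above).

Answer: {c@B0, e@B2, f@B1}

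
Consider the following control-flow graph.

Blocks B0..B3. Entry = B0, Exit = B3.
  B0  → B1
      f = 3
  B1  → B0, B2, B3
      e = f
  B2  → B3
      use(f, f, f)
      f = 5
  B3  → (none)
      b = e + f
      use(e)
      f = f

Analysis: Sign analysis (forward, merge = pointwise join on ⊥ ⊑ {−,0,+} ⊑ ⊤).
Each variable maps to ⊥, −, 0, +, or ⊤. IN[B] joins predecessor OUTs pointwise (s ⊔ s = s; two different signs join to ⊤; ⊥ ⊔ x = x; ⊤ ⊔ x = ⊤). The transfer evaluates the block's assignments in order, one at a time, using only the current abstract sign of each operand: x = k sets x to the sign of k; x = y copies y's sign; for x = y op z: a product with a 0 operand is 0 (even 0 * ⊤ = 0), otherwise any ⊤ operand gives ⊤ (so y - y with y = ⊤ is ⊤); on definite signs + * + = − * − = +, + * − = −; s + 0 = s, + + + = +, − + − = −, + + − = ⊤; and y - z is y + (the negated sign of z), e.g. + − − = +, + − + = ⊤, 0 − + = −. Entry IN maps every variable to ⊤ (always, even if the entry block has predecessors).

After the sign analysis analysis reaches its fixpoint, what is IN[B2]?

Answer: {a: ⊤, b: ⊤, c: ⊤, d: ⊤, e: +, f: +}

Trace:
Fixpoint table:
  B0:   IN=(all ⊤)   OUT={f:+; rest ⊤}
  B1:   IN={f:+; rest ⊤}   OUT={e:+, f:+; rest ⊤}
  B2:   IN={e:+, f:+; rest ⊤}   OUT={e:+, f:+; rest ⊤}
  B3:   IN={e:+, f:+; rest ⊤}   OUT={b:+, e:+, f:+; rest ⊤}

Merge at B2: IN[B2] = OUT[B1] = {a: ⊤, b: ⊤, c: ⊤, d: ⊤, e: +, f: +}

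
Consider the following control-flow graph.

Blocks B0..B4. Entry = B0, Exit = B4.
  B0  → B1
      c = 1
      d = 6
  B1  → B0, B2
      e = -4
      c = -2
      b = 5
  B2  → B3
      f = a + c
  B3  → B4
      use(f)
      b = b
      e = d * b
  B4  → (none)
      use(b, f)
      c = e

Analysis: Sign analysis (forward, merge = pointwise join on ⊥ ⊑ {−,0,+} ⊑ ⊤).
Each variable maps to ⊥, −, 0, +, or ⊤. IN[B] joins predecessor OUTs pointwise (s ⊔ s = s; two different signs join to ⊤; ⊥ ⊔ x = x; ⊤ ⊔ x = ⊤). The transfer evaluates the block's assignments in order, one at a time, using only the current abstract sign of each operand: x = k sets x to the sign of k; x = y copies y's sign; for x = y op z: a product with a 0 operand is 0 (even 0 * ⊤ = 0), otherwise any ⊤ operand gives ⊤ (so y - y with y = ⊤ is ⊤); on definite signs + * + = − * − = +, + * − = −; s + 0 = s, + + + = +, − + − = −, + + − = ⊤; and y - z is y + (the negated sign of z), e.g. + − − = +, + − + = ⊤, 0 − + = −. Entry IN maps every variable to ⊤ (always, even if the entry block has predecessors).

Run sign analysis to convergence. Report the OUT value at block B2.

Fixpoint table:
  B0:   IN=(all ⊤)   OUT={c:+, d:+; rest ⊤}
  B1:   IN={c:+, d:+; rest ⊤}   OUT={b:+, c:-, d:+, e:-; rest ⊤}
  B2:   IN={b:+, c:-, d:+, e:-; rest ⊤}   OUT={b:+, c:-, d:+, e:-; rest ⊤}
  B3:   IN={b:+, c:-, d:+, e:-; rest ⊤}   OUT={b:+, c:-, d:+, e:+; rest ⊤}
  B4:   IN={b:+, c:-, d:+, e:+; rest ⊤}   OUT={b:+, c:+, d:+, e:+; rest ⊤}

Merge at B2: IN[B2] = OUT[B1] = {a: ⊤, b: +, c: -, d: +, e: -, f: ⊤}
Applying B2's transfer function to that IN value gives OUT[B2] (row B2 above).

Answer: {a: ⊤, b: +, c: -, d: +, e: -, f: ⊤}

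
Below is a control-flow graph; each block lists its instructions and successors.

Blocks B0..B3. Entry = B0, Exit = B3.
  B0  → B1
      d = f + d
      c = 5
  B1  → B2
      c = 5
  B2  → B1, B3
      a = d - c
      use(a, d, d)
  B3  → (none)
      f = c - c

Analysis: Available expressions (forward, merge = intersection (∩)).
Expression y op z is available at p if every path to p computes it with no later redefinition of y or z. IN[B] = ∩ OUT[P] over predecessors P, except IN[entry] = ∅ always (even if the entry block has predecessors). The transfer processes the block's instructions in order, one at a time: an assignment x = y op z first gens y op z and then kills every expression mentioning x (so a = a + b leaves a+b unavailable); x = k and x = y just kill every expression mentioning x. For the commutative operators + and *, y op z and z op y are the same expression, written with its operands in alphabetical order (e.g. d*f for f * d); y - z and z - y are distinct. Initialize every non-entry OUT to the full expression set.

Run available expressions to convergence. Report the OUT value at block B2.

Converged values:
  B0:   IN={}   OUT={}
  B1:   IN={}   OUT={}
  B2:   IN={}   OUT={d-c}
  B3:   IN={d-c}   OUT={c-c, d-c}

Merge at B2: IN[B2] = OUT[B1] = {}
Applying B2's transfer function to that IN value gives OUT[B2] (row B2 above).

Answer: {d-c}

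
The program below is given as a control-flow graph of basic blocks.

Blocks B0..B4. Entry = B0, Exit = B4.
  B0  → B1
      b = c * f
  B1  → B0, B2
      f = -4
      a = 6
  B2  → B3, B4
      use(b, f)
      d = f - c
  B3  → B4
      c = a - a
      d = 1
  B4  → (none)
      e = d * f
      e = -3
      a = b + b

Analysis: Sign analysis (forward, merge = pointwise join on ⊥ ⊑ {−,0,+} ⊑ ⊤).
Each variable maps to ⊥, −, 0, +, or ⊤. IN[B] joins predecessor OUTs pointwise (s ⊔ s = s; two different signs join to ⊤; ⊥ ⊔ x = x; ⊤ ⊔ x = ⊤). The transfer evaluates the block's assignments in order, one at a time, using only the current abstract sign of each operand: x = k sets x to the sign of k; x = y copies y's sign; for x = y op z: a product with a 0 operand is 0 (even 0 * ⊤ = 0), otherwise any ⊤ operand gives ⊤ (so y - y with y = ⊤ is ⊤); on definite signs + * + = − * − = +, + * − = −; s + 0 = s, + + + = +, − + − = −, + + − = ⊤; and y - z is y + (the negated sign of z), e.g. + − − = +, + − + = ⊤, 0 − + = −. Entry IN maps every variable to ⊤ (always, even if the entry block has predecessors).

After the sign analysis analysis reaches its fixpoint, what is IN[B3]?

Answer: {a: +, b: ⊤, c: ⊤, d: ⊤, e: ⊤, f: -}

Working:
Fixpoint table:
  B0: | IN=(all ⊤) | OUT=(all ⊤)
  B1: | IN=(all ⊤) | OUT={a:+, f:-; rest ⊤}
  B2: | IN={a:+, f:-; rest ⊤} | OUT={a:+, f:-; rest ⊤}
  B3: | IN={a:+, f:-; rest ⊤} | OUT={a:+, d:+, f:-; rest ⊤}
  B4: | IN={a:+, f:-; rest ⊤} | OUT={e:-, f:-; rest ⊤}

Merge at B3: IN[B3] = OUT[B2] = {a: +, b: ⊤, c: ⊤, d: ⊤, e: ⊤, f: -}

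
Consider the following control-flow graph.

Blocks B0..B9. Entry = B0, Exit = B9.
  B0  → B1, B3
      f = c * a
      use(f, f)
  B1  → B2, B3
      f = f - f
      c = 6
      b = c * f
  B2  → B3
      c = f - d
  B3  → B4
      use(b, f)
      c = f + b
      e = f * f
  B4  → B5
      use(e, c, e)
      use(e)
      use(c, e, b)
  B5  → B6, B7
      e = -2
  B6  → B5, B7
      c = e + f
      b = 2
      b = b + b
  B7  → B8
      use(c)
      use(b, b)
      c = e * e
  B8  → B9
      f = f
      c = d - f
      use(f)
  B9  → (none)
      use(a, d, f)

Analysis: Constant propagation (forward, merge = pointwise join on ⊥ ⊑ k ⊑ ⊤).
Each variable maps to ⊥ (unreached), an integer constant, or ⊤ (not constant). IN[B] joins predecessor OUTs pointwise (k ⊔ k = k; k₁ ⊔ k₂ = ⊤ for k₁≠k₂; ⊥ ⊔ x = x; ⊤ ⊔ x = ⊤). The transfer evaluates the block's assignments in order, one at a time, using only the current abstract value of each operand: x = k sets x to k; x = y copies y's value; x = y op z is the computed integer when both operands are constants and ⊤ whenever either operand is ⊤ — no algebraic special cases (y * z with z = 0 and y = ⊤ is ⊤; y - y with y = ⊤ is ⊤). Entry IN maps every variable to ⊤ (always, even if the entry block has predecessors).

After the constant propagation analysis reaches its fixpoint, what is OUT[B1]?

Answer: {a: ⊤, b: ⊤, c: 6, d: ⊤, e: ⊤, f: ⊤}

Trace:
Converged values:
  B0: | IN=(all ⊤) | OUT=(all ⊤)
  B1: | IN=(all ⊤) | OUT={c:6; rest ⊤}
  B2: | IN={c:6; rest ⊤} | OUT=(all ⊤)
  B3: | IN=(all ⊤) | OUT=(all ⊤)
  B4: | IN=(all ⊤) | OUT=(all ⊤)
  B5: | IN=(all ⊤) | OUT={e:-2; rest ⊤}
  B6: | IN={e:-2; rest ⊤} | OUT={b:4, e:-2; rest ⊤}
  B7: | IN={e:-2; rest ⊤} | OUT={c:4, e:-2; rest ⊤}
  B8: | IN={c:4, e:-2; rest ⊤} | OUT={e:-2; rest ⊤}
  B9: | IN={e:-2; rest ⊤} | OUT={e:-2; rest ⊤}

Merge at B1: IN[B1] = OUT[B0] = {a: ⊤, b: ⊤, c: ⊤, d: ⊤, e: ⊤, f: ⊤}
Applying B1's transfer function to that IN value gives OUT[B1] (row B1 above).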